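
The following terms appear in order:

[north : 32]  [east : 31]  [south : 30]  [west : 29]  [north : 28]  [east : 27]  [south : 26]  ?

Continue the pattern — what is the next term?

[west : 25]

Direction: repeats north → east → south → west, so north, east, south, west, north, east, south → west.
Second coordinate: 32, 31, 30, 29, 28, 27, 26 → 25 (−1 each step).
Putting it together: [west : 25].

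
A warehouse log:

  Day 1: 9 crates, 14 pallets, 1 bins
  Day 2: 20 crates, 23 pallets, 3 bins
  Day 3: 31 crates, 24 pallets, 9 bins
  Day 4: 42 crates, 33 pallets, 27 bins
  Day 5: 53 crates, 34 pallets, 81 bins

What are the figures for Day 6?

64 crates, 43 pallets, 243 bins

Crates: 9, 20, 31, 42, 53 → 64 (+11 each step).
Pallets — alternating steps +9, +1, +9, +1, …: 14, 23, 24, 33, 34 → 43.
Bins: 1, 3, 9, 27, 81 → 243 (×3 each step).
Combining the parts gives 64 crates, 43 pallets, 243 bins.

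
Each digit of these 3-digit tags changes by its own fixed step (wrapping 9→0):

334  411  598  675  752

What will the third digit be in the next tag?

9

Third digit: 4, 1, 8, 5, 2 → 9 (−3 each step, mod 10).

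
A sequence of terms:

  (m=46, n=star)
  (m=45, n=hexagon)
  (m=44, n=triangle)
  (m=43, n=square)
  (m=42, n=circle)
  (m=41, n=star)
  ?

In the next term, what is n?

hexagon

For the n, repeats star → hexagon → triangle → square → circle: star, hexagon, triangle, square, circle, star → hexagon.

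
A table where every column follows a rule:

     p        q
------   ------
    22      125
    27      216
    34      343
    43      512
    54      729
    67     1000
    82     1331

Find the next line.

Column p goes 22, 27, 34, 43, 54, 67, 82 → 99 (differences are 5, 7, 9, … (increasing by 2 each time)).
Column q: 125, 216, 343, 512, 729, 1000, 1331 → 1728 (perfect cubes: 5³, 6³, 7³, …).
Putting it together: 99  1728.

99  1728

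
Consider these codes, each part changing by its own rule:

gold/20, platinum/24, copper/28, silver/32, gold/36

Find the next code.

Metal — repeats gold → platinum → copper → silver: gold, platinum, copper, silver, gold → platinum.
Second component goes 20, 24, 28, 32, 36 → 40 (+4 each step).
So the next code is platinum/40.

platinum/40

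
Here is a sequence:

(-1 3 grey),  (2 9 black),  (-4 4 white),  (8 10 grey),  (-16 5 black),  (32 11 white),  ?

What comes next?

For the first part, ×(-2) each step: -1, 2, -4, 8, -16, 32 → -64.
Second part: alternating steps +6, −5, +6, −5, …; 3, 9, 4, 10, 5, 11 → 6.
Shade: repeats grey → black → white, so grey, black, white, grey, black, white → grey.
Combining the parts gives (-64 6 grey).

(-64 6 grey)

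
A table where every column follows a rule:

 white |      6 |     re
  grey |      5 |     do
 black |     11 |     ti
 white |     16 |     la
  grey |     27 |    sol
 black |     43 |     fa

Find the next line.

For the shade, repeats white → grey → black: white, grey, black, white, grey, black → white.
Second component: each term is the sum of the two before it; 6, 5, 11, 16, 27, 43 → 70.
Note: runs backward through the solfège scale do→ti; re, do, ti, la, sol, fa → mi.
Putting it together: white  70  mi.

white  70  mi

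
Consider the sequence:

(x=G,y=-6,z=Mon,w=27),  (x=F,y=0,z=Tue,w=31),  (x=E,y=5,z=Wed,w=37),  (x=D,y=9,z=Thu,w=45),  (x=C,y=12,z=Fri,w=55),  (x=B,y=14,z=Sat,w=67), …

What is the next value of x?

X: G, F, E, D, C, B → A (letters move back 1 place in the alphabet).
Y — differences are 6, 5, 4, … (decreasing by 1 each time): -6, 0, 5, 9, 12, 14 → 15.
Z — runs through the weekdays Mon→Sun: Mon, Tue, Wed, Thu, Fri, Sat → Sun.
W: differences are 4, 6, 8, … (increasing by 2 each time); 27, 31, 37, 45, 55, 67 → 81.

A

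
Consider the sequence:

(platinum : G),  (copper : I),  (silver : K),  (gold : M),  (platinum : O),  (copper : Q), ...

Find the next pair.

For the metal, repeats platinum → copper → silver → gold: platinum, copper, silver, gold, platinum, copper → silver.
Letter: letters move forward 2 places in the alphabet, so G, I, K, M, O, Q → S.
Combining the parts gives (silver : S).

(silver : S)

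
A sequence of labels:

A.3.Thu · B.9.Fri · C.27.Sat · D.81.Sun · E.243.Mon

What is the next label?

F.729.Tue

Letter goes A, B, C, D, E → F (letters move forward 1 place in the alphabet).
Second component: ×3 each step; 3, 9, 27, 81, 243 → 729.
For the day, runs through the weekdays Mon→Sun: Thu, Fri, Sat, Sun, Mon → Tue.
So the next label is F.729.Tue.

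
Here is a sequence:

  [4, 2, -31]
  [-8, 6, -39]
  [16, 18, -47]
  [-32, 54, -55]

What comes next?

First entry: 4, -8, 16, -32 → 64 (×(-2) each step).
Second entry: ×3 each step; 2, 6, 18, 54 → 162.
Third entry: −8 each step; -31, -39, -47, -55 → -63.
Putting it together: [64, 162, -63].

[64, 162, -63]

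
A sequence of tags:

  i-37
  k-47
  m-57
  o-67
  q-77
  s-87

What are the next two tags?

u-97, w-107

Letter: i, k, m, o, q, s → u → w (letters move forward 2 places in the alphabet).
For the second component, +10 each step: 37, 47, 57, 67, 77, 87 → 97 → 107.
So the next two tags are u-97 and w-107.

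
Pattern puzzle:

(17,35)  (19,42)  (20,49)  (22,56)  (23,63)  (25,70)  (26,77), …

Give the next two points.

First value: 17, 19, 20, 22, 23, 25, 26 → 28 → 29 (alternating steps +2, +1, +2, +1, …).
Second value: +7 each step, so 35, 42, 49, 56, 63, 70, 77 → 84 → 91.
So the next two points are (28,84) and (29,91).

(28,84), (29,91)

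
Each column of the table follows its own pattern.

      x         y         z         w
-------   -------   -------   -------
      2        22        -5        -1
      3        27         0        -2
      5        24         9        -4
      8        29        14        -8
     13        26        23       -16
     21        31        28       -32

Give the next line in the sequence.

34  28  37  -64

Column x goes 2, 3, 5, 8, 13, 21 → 34 (each term is the sum of the two before it).
For the column y, alternating steps +5, −3, +5, −3, …: 22, 27, 24, 29, 26, 31 → 28.
Column z: alternating steps +5, +9, +5, +9, …; -5, 0, 9, 14, 23, 28 → 37.
Column w: ×2 each step, so -1, -2, -4, -8, -16, -32 → -64.
So the next line is 34  28  37  -64.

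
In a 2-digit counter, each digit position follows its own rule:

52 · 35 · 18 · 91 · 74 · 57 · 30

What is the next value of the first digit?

1

First digit: −2 each step, mod 10; 5, 3, 1, 9, 7, 5, 3 → 1.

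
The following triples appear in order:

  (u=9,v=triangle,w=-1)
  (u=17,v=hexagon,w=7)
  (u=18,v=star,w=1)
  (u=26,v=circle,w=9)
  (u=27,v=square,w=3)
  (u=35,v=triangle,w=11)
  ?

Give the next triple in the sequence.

For the u, alternating steps +8, +1, +8, +1, …: 9, 17, 18, 26, 27, 35 → 36.
V: repeats triangle → hexagon → star → circle → square, so triangle, hexagon, star, circle, square, triangle → hexagon.
For the w, alternating steps +8, −6, +8, −6, …: -1, 7, 1, 9, 3, 11 → 5.
Combining the parts gives (u=36,v=hexagon,w=5).

(u=36,v=hexagon,w=5)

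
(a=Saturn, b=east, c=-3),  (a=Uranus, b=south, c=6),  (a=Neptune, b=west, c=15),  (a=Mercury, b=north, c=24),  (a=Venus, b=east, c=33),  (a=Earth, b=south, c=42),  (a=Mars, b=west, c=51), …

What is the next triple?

A: runs through the planets Mercury→Neptune, so Saturn, Uranus, Neptune, Mercury, Venus, Earth, Mars → Jupiter.
B — repeats east → south → west → north: east, south, west, north, east, south, west → north.
C goes -3, 6, 15, 24, 33, 42, 51 → 60 (+9 each step).
Putting it together: (a=Jupiter, b=north, c=60).

(a=Jupiter, b=north, c=60)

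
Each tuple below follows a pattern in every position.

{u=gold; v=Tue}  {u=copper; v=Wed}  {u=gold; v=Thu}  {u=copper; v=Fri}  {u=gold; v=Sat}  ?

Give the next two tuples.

U: alternates gold ↔ copper, so gold, copper, gold, copper, gold → copper → gold.
V: runs through the weekdays Mon→Sun, so Tue, Wed, Thu, Fri, Sat → Sun → Mon.
Putting the parts together: {u=copper; v=Sun} and then {u=gold; v=Mon}.

{u=copper; v=Sun}, {u=gold; v=Mon}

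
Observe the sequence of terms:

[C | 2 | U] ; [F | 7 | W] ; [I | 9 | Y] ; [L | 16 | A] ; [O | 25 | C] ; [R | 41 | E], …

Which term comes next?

First letter goes C, F, I, L, O, R → U (letters move forward 3 places in the alphabet).
Second part: each term is the sum of the two before it, so 2, 7, 9, 16, 25, 41 → 66.
Second letter: letters move forward 2 places in the alphabet, wrapping Z→A; U, W, Y, A, C, E → G.
So the next term is [U | 66 | G].

[U | 66 | G]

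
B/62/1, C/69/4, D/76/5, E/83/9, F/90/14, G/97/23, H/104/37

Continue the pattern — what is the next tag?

I/111/60

For the letter, letters move forward 1 place in the alphabet: B, C, D, E, F, G, H → I.
Second component — +7 each step: 62, 69, 76, 83, 90, 97, 104 → 111.
For the third component, each term is the sum of the two before it: 1, 4, 5, 9, 14, 23, 37 → 60.
Putting it together: I/111/60.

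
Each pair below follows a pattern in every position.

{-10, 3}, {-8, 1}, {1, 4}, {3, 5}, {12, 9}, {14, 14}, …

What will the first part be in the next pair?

First part: -10, -8, 1, 3, 12, 14 → 23 (alternating steps +2, +9, +2, +9, …).
Second part: each term is the sum of the two before it, so 3, 1, 4, 5, 9, 14 → 23.

23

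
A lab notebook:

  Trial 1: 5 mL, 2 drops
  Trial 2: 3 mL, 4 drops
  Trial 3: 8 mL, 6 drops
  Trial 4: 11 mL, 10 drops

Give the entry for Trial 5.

19 mL, 16 drops

ML: 5, 3, 8, 11 → 19 (each term is the sum of the two before it).
Drops: 2, 4, 6, 10 → 16 (each term is the sum of the two before it).
Putting it together: 19 mL, 16 drops.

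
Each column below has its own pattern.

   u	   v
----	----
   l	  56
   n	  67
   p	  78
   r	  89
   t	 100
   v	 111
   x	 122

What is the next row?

z  133

Column u — letters move forward 2 places in the alphabet: l, n, p, r, t, v, x → z.
Column v — +11 each step: 56, 67, 78, 89, 100, 111, 122 → 133.
So the next row is z  133.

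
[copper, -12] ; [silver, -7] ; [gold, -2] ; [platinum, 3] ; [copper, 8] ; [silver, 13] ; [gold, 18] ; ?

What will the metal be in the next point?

platinum

Metal — repeats copper → silver → gold → platinum: copper, silver, gold, platinum, copper, silver, gold → platinum.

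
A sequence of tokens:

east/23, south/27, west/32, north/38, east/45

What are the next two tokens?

Direction: repeats east → south → west → north, so east, south, west, north, east → south → west.
Second component: differences are 4, 5, 6, … (increasing by 1 each time), so 23, 27, 32, 38, 45 → 53 → 62.
So the next two tokens are south/53 and west/62.

south/53 then west/62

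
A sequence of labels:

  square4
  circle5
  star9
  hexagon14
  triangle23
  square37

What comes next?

Shape: repeats square → circle → star → hexagon → triangle, so square, circle, star, hexagon, triangle, square → circle.
Second component — each term is the sum of the two before it: 4, 5, 9, 14, 23, 37 → 60.
Combining the parts gives circle60.

circle60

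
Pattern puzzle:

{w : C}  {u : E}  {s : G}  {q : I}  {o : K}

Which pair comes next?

{m : M}

First letter: w, u, s, q, o → m (letters move back 2 places in the alphabet).
Second letter — letters move forward 2 places in the alphabet: C, E, G, I, K → M.
Combining the parts gives {m : M}.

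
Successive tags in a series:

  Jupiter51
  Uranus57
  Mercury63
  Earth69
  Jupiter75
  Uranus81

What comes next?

For the planet, repeats Jupiter → Uranus → Mercury → Earth: Jupiter, Uranus, Mercury, Earth, Jupiter, Uranus → Mercury.
Second component goes 51, 57, 63, 69, 75, 81 → 87 (+6 each step).
Combining the parts gives Mercury87.

Mercury87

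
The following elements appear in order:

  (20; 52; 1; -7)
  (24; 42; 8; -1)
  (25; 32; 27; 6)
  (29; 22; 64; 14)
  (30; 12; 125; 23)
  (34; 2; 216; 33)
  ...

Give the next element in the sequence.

(35; -8; 343; 44)

First entry: 20, 24, 25, 29, 30, 34 → 35 (alternating steps +4, +1, +4, +1, …).
Second entry — −10 each step: 52, 42, 32, 22, 12, 2 → -8.
Third entry: perfect cubes: 1³, 2³, 3³, …; 1, 8, 27, 64, 125, 216 → 343.
Fourth entry goes -7, -1, 6, 14, 23, 33 → 44 (differences are 6, 7, 8, … (increasing by 1 each time)).
Putting it together: (35; -8; 343; 44).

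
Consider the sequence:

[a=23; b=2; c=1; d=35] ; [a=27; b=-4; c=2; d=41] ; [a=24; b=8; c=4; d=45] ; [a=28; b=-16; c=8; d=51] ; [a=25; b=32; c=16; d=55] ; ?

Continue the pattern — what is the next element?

[a=29; b=-64; c=32; d=61]

A: alternating steps +4, −3, +4, −3, …, so 23, 27, 24, 28, 25 → 29.
B: 2, -4, 8, -16, 32 → -64 (×(-2) each step).
C — ×2 each step: 1, 2, 4, 8, 16 → 32.
D: alternating steps +6, +4, +6, +4, …; 35, 41, 45, 51, 55 → 61.
So the next element is [a=29; b=-64; c=32; d=61].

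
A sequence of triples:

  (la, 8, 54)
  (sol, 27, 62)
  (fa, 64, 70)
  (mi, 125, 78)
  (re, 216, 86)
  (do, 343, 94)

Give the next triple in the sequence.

Note: runs backward through the solfège scale do→ti; la, sol, fa, mi, re, do → ti.
Second slot: 8, 27, 64, 125, 216, 343 → 512 (perfect cubes: 2³, 3³, 4³, …).
For the third slot, +8 each step: 54, 62, 70, 78, 86, 94 → 102.
Combining the parts gives (ti, 512, 102).

(ti, 512, 102)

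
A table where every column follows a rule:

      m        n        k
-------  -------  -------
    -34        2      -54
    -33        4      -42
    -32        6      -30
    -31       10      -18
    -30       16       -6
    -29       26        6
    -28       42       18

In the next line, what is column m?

Column m: +1 each step, so -34, -33, -32, -31, -30, -29, -28 → -27.
Column n: 2, 4, 6, 10, 16, 26, 42 → 68 (each term is the sum of the two before it).
Column k — +12 each step: -54, -42, -30, -18, -6, 6, 18 → 30.

-27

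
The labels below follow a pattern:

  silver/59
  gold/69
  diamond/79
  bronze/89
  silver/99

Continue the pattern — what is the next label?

Rank — repeats silver → gold → diamond → bronze: silver, gold, diamond, bronze, silver → gold.
Second component: +10 each step, so 59, 69, 79, 89, 99 → 109.
Combining the parts gives gold/109.

gold/109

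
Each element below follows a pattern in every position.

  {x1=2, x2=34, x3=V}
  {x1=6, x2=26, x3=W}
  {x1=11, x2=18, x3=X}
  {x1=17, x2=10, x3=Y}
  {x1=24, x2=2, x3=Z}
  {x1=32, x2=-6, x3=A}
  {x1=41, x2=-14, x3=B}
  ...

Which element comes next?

{x1=51, x2=-22, x3=C}

For the x1, differences are 4, 5, 6, … (increasing by 1 each time): 2, 6, 11, 17, 24, 32, 41 → 51.
X2: −8 each step; 34, 26, 18, 10, 2, -6, -14 → -22.
X3: V, W, X, Y, Z, A, B → C (letters move forward 1 place in the alphabet, wrapping Z→A).
So the next element is {x1=51, x2=-22, x3=C}.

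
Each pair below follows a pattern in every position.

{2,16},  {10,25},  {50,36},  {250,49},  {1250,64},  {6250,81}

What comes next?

{31250,100}

First component: ×5 each step; 2, 10, 50, 250, 1250, 6250 → 31250.
Second component: perfect squares: 4², 5², 6², …; 16, 25, 36, 49, 64, 81 → 100.
Putting it together: {31250,100}.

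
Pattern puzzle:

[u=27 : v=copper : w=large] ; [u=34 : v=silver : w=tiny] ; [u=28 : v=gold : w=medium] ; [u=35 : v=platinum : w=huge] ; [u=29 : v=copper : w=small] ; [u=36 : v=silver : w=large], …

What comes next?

[u=30 : v=gold : w=tiny]

U goes 27, 34, 28, 35, 29, 36 → 30 (alternating steps +7, −6, +7, −6, …).
V: copper, silver, gold, platinum, copper, silver → gold (repeats copper → silver → gold → platinum).
W: repeats large → tiny → medium → huge → small, so large, tiny, medium, huge, small, large → tiny.
Combining the parts gives [u=30 : v=gold : w=tiny].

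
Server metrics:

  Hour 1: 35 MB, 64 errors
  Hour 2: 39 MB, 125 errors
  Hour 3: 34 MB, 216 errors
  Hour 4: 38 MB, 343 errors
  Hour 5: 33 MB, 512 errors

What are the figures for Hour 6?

37 MB, 729 errors

For the MB, alternating steps +4, −5, +4, −5, …: 35, 39, 34, 38, 33 → 37.
Errors: perfect cubes: 4³, 5³, 6³, …, so 64, 125, 216, 343, 512 → 729.
Combining the parts gives 37 MB, 729 errors.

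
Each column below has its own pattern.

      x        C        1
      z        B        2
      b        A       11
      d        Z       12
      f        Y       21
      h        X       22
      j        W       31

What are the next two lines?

First letter: letters move forward 2 places in the alphabet, wrapping Z→A, so x, z, b, d, f, h, j → l → n.
Second letter: letters move back 1 place in the alphabet, wrapping A→Z, so C, B, A, Z, Y, X, W → V → U.
Third component — alternating steps +1, +9, +1, +9, …: 1, 2, 11, 12, 21, 22, 31 → 32 → 41.
Putting the parts together: l  V  32 and then n  U  41.

l  V  32; n  U  41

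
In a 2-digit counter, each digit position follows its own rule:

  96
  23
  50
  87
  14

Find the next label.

41

First digit: +3 each step, mod 10, so 9, 2, 5, 8, 1 → 4.
Second digit — −3 each step, mod 10: 6, 3, 0, 7, 4 → 1.
So the next label is 41.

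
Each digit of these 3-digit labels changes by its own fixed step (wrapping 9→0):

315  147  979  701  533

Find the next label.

365

For the first digit, −2 each step, mod 10: 3, 1, 9, 7, 5 → 3.
Second digit: 1, 4, 7, 0, 3 → 6 (+3 each step, mod 10).
Third digit: +2 each step, mod 10, so 5, 7, 9, 1, 3 → 5.
Combining the parts gives 365.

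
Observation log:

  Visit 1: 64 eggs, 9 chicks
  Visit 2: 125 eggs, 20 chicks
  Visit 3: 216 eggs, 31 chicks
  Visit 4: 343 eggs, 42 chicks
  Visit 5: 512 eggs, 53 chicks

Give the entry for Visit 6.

Eggs goes 64, 125, 216, 343, 512 → 729 (perfect cubes: 4³, 5³, 6³, …).
Chicks: +11 each step, so 9, 20, 31, 42, 53 → 64.
Putting it together: 729 eggs, 64 chicks.

729 eggs, 64 chicks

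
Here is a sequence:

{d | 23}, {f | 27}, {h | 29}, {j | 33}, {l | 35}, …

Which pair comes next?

{n | 39}

Letter: letters move forward 2 places in the alphabet, so d, f, h, j, l → n.
Second value: alternating steps +4, +2, +4, +2, …, so 23, 27, 29, 33, 35 → 39.
Putting it together: {n | 39}.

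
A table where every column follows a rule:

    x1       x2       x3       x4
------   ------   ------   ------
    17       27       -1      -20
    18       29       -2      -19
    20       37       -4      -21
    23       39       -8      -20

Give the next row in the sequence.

27  47  -16  -22

Column x1: 17, 18, 20, 23 → 27 (differences are 1, 2, 3, … (increasing by 1 each time)).
Column x2 — alternating steps +2, +8, +2, +8, …: 27, 29, 37, 39 → 47.
Column x3 — ×2 each step: -1, -2, -4, -8 → -16.
Column x4: alternating steps +1, −2, +1, −2, …, so -20, -19, -21, -20 → -22.
Putting it together: 27  47  -16  -22.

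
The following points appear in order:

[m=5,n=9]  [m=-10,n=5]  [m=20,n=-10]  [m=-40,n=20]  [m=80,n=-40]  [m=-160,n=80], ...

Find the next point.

M — ×(-2) each step: 5, -10, 20, -40, 80, -160 → 320.
N goes 9, 5, -10, 20, -40, 80 → -160 (always the previous value of the m).
So the next point is [m=320,n=-160].

[m=320,n=-160]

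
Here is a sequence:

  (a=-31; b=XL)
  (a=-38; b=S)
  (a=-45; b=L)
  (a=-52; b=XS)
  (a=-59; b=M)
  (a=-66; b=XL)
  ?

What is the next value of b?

S

B goes XL, S, L, XS, M, XL → S (repeats XL → S → L → XS → M).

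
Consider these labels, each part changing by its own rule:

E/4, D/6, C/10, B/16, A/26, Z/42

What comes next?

Letter: letters move back 1 place in the alphabet, wrapping A→Z, so E, D, C, B, A, Z → Y.
For the second component, each term is the sum of the two before it: 4, 6, 10, 16, 26, 42 → 68.
So the next label is Y/68.

Y/68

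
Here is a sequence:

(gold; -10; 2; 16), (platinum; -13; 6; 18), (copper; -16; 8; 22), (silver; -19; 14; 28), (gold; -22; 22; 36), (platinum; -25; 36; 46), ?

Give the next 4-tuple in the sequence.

(copper; -28; 58; 58)

Metal goes gold, platinum, copper, silver, gold, platinum → copper (repeats gold → platinum → copper → silver).
Second entry: −3 each step; -10, -13, -16, -19, -22, -25 → -28.
Third entry: each term is the sum of the two before it; 2, 6, 8, 14, 22, 36 → 58.
Fourth entry: differences are 2, 4, 6, … (increasing by 2 each time); 16, 18, 22, 28, 36, 46 → 58.
So the next 4-tuple is (copper; -28; 58; 58).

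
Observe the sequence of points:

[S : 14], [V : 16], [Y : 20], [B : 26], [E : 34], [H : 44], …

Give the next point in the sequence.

Letter: letters move forward 3 places in the alphabet, wrapping Z→A, so S, V, Y, B, E, H → K.
Second coordinate: differences are 2, 4, 6, … (increasing by 2 each time), so 14, 16, 20, 26, 34, 44 → 56.
Combining the parts gives [K : 56].

[K : 56]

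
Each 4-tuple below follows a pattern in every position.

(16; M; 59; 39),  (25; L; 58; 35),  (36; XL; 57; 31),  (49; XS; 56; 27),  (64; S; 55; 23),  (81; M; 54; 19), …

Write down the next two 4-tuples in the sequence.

(100; L; 53; 15), (121; XL; 52; 11)

First coordinate: perfect squares: 4², 5², 6², …; 16, 25, 36, 49, 64, 81 → 100 → 121.
Size goes M, L, XL, XS, S, M → L → XL (repeats M → L → XL → XS → S).
For the third coordinate, −1 each step: 59, 58, 57, 56, 55, 54 → 53 → 52.
Fourth coordinate: −4 each step, so 39, 35, 31, 27, 23, 19 → 15 → 11.
So the next two 4-tuples are (100; L; 53; 15) and (121; XL; 52; 11).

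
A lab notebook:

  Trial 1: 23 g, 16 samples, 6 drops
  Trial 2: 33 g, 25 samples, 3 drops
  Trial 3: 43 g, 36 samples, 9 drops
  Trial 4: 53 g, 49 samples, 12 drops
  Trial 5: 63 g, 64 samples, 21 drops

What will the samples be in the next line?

81

Samples: 16, 25, 36, 49, 64 → 81 (perfect squares: 4², 5², 6², …).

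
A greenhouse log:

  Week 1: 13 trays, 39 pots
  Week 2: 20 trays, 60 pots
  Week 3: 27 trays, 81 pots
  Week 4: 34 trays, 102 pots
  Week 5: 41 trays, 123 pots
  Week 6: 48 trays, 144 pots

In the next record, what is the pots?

Trays — +7 each step: 13, 20, 27, 34, 41, 48 → 55.
Pots: 39, 60, 81, 102, 123, 144 → 165 (always 3 × the trays).

165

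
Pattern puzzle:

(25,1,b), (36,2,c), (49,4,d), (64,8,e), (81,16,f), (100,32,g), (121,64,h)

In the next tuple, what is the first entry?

First entry — perfect squares: 5², 6², 7², …: 25, 36, 49, 64, 81, 100, 121 → 144.

144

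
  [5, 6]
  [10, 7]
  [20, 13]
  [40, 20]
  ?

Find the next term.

[80, 33]

First part goes 5, 10, 20, 40 → 80 (×2 each step).
Second part — each term is the sum of the two before it: 6, 7, 13, 20 → 33.
Putting it together: [80, 33].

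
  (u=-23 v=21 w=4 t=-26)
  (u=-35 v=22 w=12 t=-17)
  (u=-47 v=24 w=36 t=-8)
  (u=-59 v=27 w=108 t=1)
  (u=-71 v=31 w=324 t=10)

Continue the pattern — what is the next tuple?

(u=-83 v=36 w=972 t=19)

For the u, −12 each step: -23, -35, -47, -59, -71 → -83.
V: 21, 22, 24, 27, 31 → 36 (differences are 1, 2, 3, … (increasing by 1 each time)).
W: 4, 12, 36, 108, 324 → 972 (×3 each step).
T goes -26, -17, -8, 1, 10 → 19 (+9 each step).
Putting it together: (u=-83 v=36 w=972 t=19).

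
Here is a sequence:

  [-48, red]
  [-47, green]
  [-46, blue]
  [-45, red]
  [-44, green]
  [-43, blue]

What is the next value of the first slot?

-42

First slot: +1 each step; -48, -47, -46, -45, -44, -43 → -42.
Colour: repeats red → green → blue; red, green, blue, red, green, blue → red.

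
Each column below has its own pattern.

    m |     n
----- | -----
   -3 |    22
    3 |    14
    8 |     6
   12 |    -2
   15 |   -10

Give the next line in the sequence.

Column m: -3, 3, 8, 12, 15 → 17 (differences are 6, 5, 4, … (decreasing by 1 each time)).
Column n: 22, 14, 6, -2, -10 → -18 (−8 each step).
Putting it together: 17  -18.

17  -18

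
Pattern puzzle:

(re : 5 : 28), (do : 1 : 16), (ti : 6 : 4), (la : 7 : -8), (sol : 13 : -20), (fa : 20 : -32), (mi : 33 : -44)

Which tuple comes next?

Note: re, do, ti, la, sol, fa, mi → re (runs backward through the solfège scale do→ti).
Second component goes 5, 1, 6, 7, 13, 20, 33 → 53 (each term is the sum of the two before it).
For the third component, −12 each step: 28, 16, 4, -8, -20, -32, -44 → -56.
Putting it together: (re : 53 : -56).

(re : 53 : -56)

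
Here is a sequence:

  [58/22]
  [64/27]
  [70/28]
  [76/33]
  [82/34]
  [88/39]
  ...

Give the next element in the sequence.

For the first coordinate, +6 each step: 58, 64, 70, 76, 82, 88 → 94.
Second coordinate — alternating steps +5, +1, +5, +1, …: 22, 27, 28, 33, 34, 39 → 40.
Combining the parts gives [94/40].

[94/40]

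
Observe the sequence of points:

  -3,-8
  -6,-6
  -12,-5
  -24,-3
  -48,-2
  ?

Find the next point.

First part: -3, -6, -12, -24, -48 → -96 (×2 each step).
Second part goes -8, -6, -5, -3, -2 → 0 (alternating steps +2, +1, +2, +1, …).
Putting it together: -96,0.

-96,0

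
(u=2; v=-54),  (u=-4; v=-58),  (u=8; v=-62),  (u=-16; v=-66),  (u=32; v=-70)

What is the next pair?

U goes 2, -4, 8, -16, 32 → -64 (×(-2) each step).
V — −4 each step: -54, -58, -62, -66, -70 → -74.
So the next pair is (u=-64; v=-74).

(u=-64; v=-74)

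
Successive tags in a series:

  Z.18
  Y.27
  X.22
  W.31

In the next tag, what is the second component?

Letter goes Z, Y, X, W → V (letters move back 1 place in the alphabet).
Second component: alternating steps +9, −5, +9, −5, …; 18, 27, 22, 31 → 26.

26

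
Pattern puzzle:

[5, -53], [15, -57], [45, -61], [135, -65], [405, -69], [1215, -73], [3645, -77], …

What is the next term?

[10935, -81]

First value — ×3 each step: 5, 15, 45, 135, 405, 1215, 3645 → 10935.
Second value: −4 each step, so -53, -57, -61, -65, -69, -73, -77 → -81.
Combining the parts gives [10935, -81].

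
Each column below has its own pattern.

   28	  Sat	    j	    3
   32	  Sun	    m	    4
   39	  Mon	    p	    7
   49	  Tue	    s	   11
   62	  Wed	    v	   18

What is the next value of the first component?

First component — differences are 4, 7, 10, … (increasing by 3 each time): 28, 32, 39, 49, 62 → 78.

78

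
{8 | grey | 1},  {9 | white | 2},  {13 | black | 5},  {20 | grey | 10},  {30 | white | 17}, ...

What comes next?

{43 | black | 26}

First coordinate: differences are 1, 4, 7, … (increasing by 3 each time); 8, 9, 13, 20, 30 → 43.
Shade goes grey, white, black, grey, white → black (repeats grey → white → black).
For the third coordinate, differences are 1, 3, 5, … (increasing by 2 each time): 1, 2, 5, 10, 17 → 26.
So the next element is {43 | black | 26}.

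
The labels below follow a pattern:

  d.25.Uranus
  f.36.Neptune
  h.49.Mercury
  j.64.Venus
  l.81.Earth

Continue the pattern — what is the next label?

n.100.Mars

Letter: d, f, h, j, l → n (letters move forward 2 places in the alphabet).
Second component — perfect squares: 5², 6², 7², …: 25, 36, 49, 64, 81 → 100.
Planet — runs through the planets Mercury→Neptune: Uranus, Neptune, Mercury, Venus, Earth → Mars.
So the next label is n.100.Mars.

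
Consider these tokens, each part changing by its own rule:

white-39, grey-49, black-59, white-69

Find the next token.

grey-79

Shade: repeats white → grey → black; white, grey, black, white → grey.
Second component: +10 each step; 39, 49, 59, 69 → 79.
Putting it together: grey-79.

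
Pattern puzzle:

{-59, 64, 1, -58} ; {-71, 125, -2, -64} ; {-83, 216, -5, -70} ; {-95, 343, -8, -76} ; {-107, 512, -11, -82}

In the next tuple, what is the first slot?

First slot: −12 each step; -59, -71, -83, -95, -107 → -119.

-119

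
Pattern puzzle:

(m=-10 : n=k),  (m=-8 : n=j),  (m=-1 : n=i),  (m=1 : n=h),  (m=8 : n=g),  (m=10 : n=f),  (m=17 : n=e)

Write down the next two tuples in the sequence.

(m=19 : n=d), (m=26 : n=c)

M: -10, -8, -1, 1, 8, 10, 17 → 19 → 26 (alternating steps +2, +7, +2, +7, …).
N: k, j, i, h, g, f, e → d → c (letters move back 1 place in the alphabet).
So the next two tuples are (m=19 : n=d) and (m=26 : n=c).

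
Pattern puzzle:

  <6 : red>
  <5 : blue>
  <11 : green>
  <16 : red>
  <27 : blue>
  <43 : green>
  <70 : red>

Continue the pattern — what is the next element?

First entry: each term is the sum of the two before it, so 6, 5, 11, 16, 27, 43, 70 → 113.
For the colour, repeats red → blue → green: red, blue, green, red, blue, green, red → blue.
So the next element is <113 : blue>.

<113 : blue>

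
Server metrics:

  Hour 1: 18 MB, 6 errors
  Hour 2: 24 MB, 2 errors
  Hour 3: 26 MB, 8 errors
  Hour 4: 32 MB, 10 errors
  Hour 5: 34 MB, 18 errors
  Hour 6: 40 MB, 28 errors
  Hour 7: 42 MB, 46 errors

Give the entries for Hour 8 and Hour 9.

MB: 18, 24, 26, 32, 34, 40, 42 → 48 → 50 (alternating steps +6, +2, +6, +2, …).
For the errors, each term is the sum of the two before it: 6, 2, 8, 10, 18, 28, 46 → 74 → 120.
Putting the parts together: 48 MB, 74 errors and then 50 MB, 120 errors.

48 MB, 74 errors; 50 MB, 120 errors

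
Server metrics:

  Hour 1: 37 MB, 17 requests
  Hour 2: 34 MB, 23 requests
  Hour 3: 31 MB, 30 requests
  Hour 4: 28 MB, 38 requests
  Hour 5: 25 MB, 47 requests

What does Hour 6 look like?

22 MB, 57 requests

MB — −3 each step: 37, 34, 31, 28, 25 → 22.
Requests goes 17, 23, 30, 38, 47 → 57 (differences are 6, 7, 8, … (increasing by 1 each time)).
Putting it together: 22 MB, 57 requests.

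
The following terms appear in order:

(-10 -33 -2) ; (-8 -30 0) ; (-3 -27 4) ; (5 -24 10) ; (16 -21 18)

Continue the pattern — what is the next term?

First value: differences are 2, 5, 8, … (increasing by 3 each time); -10, -8, -3, 5, 16 → 30.
Second value: -33, -30, -27, -24, -21 → -18 (+3 each step).
Third value: -2, 0, 4, 10, 18 → 28 (differences are 2, 4, 6, … (increasing by 2 each time)).
Combining the parts gives (30 -18 28).

(30 -18 28)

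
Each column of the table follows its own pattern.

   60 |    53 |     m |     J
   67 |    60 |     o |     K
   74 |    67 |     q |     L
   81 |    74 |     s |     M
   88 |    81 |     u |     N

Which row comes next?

First component: +7 each step; 60, 67, 74, 81, 88 → 95.
Second component: always 7 less than the first component; 53, 60, 67, 74, 81 → 88.
First letter goes m, o, q, s, u → w (letters move forward 2 places in the alphabet).
Second letter: letters move forward 1 place in the alphabet, so J, K, L, M, N → O.
Putting it together: 95  88  w  O.

95  88  w  O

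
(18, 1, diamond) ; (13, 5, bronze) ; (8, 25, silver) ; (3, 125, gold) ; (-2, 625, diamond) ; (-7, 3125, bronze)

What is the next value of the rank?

silver

First value: 18, 13, 8, 3, -2, -7 → -12 (−5 each step).
Second value: ×5 each step, so 1, 5, 25, 125, 625, 3125 → 15625.
Rank — repeats diamond → bronze → silver → gold: diamond, bronze, silver, gold, diamond, bronze → silver.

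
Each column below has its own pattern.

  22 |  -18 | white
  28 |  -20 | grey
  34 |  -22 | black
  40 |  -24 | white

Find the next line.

First component goes 22, 28, 34, 40 → 46 (+6 each step).
For the second component, −2 each step: -18, -20, -22, -24 → -26.
Shade goes white, grey, black, white → grey (repeats white → grey → black).
Putting it together: 46  -26  grey.

46  -26  grey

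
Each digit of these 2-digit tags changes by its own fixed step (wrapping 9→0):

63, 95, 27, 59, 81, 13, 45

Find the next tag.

First digit goes 6, 9, 2, 5, 8, 1, 4 → 7 (+3 each step, mod 10).
Second digit — +2 each step, mod 10: 3, 5, 7, 9, 1, 3, 5 → 7.
Combining the parts gives 77.

77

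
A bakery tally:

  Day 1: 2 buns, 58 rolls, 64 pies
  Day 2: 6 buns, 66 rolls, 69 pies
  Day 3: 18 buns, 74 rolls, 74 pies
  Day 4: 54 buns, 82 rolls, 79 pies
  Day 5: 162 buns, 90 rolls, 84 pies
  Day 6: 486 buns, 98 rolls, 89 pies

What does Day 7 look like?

1458 buns, 106 rolls, 94 pies

Buns — ×3 each step: 2, 6, 18, 54, 162, 486 → 1458.
Rolls: 58, 66, 74, 82, 90, 98 → 106 (+8 each step).
Pies: +5 each step, so 64, 69, 74, 79, 84, 89 → 94.
Putting it together: 1458 buns, 106 rolls, 94 pies.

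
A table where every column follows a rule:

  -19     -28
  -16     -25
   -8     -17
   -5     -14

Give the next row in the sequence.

3  -6

First component: alternating steps +3, +8, +3, +8, …; -19, -16, -8, -5 → 3.
Second component goes -28, -25, -17, -14 → -6 (always 9 less than the first component).
So the next row is 3  -6.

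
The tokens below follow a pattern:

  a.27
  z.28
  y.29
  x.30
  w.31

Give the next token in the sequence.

Letter: letters move back 1 place in the alphabet, wrapping A→Z; a, z, y, x, w → v.
Second component — +1 each step: 27, 28, 29, 30, 31 → 32.
Combining the parts gives v.32.

v.32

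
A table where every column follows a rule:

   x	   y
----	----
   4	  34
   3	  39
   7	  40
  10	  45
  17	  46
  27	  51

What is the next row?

For the column x, each term is the sum of the two before it: 4, 3, 7, 10, 17, 27 → 44.
Column y goes 34, 39, 40, 45, 46, 51 → 52 (alternating steps +5, +1, +5, +1, …).
Combining the parts gives 44  52.

44  52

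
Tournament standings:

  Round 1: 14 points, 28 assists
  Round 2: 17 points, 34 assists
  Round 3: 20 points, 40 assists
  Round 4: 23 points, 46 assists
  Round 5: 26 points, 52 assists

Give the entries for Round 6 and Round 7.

Points goes 14, 17, 20, 23, 26 → 29 → 32 (+3 each step).
Assists: always 2 × the points, so 28, 34, 40, 46, 52 → 58 → 64.
Putting the parts together: 29 points, 58 assists and then 32 points, 64 assists.

29 points, 58 assists; 32 points, 64 assists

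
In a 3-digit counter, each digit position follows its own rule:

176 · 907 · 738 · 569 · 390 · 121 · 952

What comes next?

783

First digit: −2 each step, mod 10; 1, 9, 7, 5, 3, 1, 9 → 7.
Second digit: +3 each step, mod 10; 7, 0, 3, 6, 9, 2, 5 → 8.
For the third digit, +1 each step, mod 10: 6, 7, 8, 9, 0, 1, 2 → 3.
Combining the parts gives 783.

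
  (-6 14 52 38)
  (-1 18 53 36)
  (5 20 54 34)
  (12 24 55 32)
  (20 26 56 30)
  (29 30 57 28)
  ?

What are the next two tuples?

First value goes -6, -1, 5, 12, 20, 29 → 39 → 50 (differences are 5, 6, 7, … (increasing by 1 each time)).
For the second value, alternating steps +4, +2, +4, +2, …: 14, 18, 20, 24, 26, 30 → 32 → 36.
Third value: 52, 53, 54, 55, 56, 57 → 58 → 59 (+1 each step).
Fourth value: −2 each step; 38, 36, 34, 32, 30, 28 → 26 → 24.
Putting the parts together: (39 32 58 26) and then (50 36 59 24).

(39 32 58 26), (50 36 59 24)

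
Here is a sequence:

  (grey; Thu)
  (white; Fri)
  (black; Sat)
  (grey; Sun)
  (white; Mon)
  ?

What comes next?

Shade: repeats grey → white → black, so grey, white, black, grey, white → black.
Day: runs through the weekdays Mon→Sun; Thu, Fri, Sat, Sun, Mon → Tue.
Combining the parts gives (black; Tue).

(black; Tue)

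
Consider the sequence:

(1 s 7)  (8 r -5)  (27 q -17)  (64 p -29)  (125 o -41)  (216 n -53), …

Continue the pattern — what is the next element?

First component goes 1, 8, 27, 64, 125, 216 → 343 (perfect cubes: 1³, 2³, 3³, …).
Letter — letters move back 1 place in the alphabet: s, r, q, p, o, n → m.
Third component — −12 each step: 7, -5, -17, -29, -41, -53 → -65.
Combining the parts gives (343 m -65).

(343 m -65)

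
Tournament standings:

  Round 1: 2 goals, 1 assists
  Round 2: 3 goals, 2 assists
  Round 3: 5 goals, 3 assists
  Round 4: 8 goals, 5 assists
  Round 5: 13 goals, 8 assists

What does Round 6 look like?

21 goals, 13 assists

Goals: each term is the sum of the two before it; 2, 3, 5, 8, 13 → 21.
Assists: each term is the sum of the two before it, so 1, 2, 3, 5, 8 → 13.
Combining the parts gives 21 goals, 13 assists.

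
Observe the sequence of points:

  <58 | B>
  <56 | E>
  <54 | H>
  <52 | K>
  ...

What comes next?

First coordinate: −2 each step, so 58, 56, 54, 52 → 50.
For the letter, letters move forward 3 places in the alphabet: B, E, H, K → N.
So the next point is <50 | N>.

<50 | N>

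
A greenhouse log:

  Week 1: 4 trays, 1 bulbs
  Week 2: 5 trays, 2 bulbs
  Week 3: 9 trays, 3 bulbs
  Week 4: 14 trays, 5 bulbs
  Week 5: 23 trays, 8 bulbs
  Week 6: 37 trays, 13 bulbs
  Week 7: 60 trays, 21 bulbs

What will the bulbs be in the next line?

Bulbs — each term is the sum of the two before it: 1, 2, 3, 5, 8, 13, 21 → 34.

34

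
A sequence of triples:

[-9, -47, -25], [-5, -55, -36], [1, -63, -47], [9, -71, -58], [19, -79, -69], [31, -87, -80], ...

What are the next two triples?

[45, -95, -91], [61, -103, -102]

First part: -9, -5, 1, 9, 19, 31 → 45 → 61 (differences are 4, 6, 8, … (increasing by 2 each time)).
Second part: -47, -55, -63, -71, -79, -87 → -95 → -103 (−8 each step).
Third part: -25, -36, -47, -58, -69, -80 → -91 → -102 (−11 each step).
Putting the parts together: [45, -95, -91] and then [61, -103, -102].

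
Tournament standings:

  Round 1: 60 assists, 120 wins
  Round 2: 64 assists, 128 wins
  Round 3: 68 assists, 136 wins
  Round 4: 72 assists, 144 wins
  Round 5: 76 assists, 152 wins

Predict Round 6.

80 assists, 160 wins

Assists — +4 each step: 60, 64, 68, 72, 76 → 80.
Wins: always 2 × the assists, so 120, 128, 136, 144, 152 → 160.
So the next record is 80 assists, 160 wins.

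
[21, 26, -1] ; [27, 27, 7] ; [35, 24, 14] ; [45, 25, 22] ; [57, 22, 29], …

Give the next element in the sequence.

[71, 23, 37]

First entry — differences are 6, 8, 10, … (increasing by 2 each time): 21, 27, 35, 45, 57 → 71.
Second entry: 26, 27, 24, 25, 22 → 23 (alternating steps +1, −3, +1, −3, …).
Third entry: alternating steps +8, +7, +8, +7, …; -1, 7, 14, 22, 29 → 37.
Putting it together: [71, 23, 37].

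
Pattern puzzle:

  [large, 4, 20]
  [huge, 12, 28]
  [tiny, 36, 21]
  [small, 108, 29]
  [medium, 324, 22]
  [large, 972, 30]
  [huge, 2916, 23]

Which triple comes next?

Size: repeats large → huge → tiny → small → medium; large, huge, tiny, small, medium, large, huge → tiny.
Second entry — ×3 each step: 4, 12, 36, 108, 324, 972, 2916 → 8748.
Third entry — alternating steps +8, −7, +8, −7, …: 20, 28, 21, 29, 22, 30, 23 → 31.
So the next triple is [tiny, 8748, 31].

[tiny, 8748, 31]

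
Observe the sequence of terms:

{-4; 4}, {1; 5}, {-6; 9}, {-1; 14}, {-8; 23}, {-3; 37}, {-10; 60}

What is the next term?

For the first value, alternating steps +5, −7, +5, −7, …: -4, 1, -6, -1, -8, -3, -10 → -5.
Second value — each term is the sum of the two before it: 4, 5, 9, 14, 23, 37, 60 → 97.
Putting it together: {-5; 97}.

{-5; 97}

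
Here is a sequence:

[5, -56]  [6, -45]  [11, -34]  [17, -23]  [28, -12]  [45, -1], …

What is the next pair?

First coordinate: each term is the sum of the two before it, so 5, 6, 11, 17, 28, 45 → 73.
Second coordinate goes -56, -45, -34, -23, -12, -1 → 10 (+11 each step).
Combining the parts gives [73, 10].

[73, 10]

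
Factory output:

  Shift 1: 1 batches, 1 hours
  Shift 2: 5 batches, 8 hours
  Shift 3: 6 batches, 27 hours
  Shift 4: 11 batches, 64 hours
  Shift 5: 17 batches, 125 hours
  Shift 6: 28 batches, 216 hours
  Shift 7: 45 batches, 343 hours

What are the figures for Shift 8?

73 batches, 512 hours

Batches: each term is the sum of the two before it; 1, 5, 6, 11, 17, 28, 45 → 73.
For the hours, perfect cubes: 1³, 2³, 3³, …: 1, 8, 27, 64, 125, 216, 343 → 512.
So the next record is 73 batches, 512 hours.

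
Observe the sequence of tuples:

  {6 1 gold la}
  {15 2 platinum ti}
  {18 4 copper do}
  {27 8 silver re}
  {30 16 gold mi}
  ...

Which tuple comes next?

First coordinate — alternating steps +9, +3, +9, +3, …: 6, 15, 18, 27, 30 → 39.
Second coordinate: 1, 2, 4, 8, 16 → 32 (×2 each step).
Metal — repeats gold → platinum → copper → silver: gold, platinum, copper, silver, gold → platinum.
Note: la, ti, do, re, mi → fa (runs through the solfège scale do→ti).
So the next tuple is {39 32 platinum fa}.

{39 32 platinum fa}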